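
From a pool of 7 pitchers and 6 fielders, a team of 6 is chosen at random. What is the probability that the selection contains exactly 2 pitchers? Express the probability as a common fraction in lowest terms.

105/572

Total number of selections: C(13,6) = 1716.
Selections with exactly 2 pitchers: choose 2 of the 7 pitchers and 4 of the 6 fielders, C(7,2)·C(6,4) = 21·15 = 315.
Probability = 315/1716 = 105/572.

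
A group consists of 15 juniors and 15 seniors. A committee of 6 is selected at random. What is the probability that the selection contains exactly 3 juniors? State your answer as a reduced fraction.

Total number of selections: C(30,6) = 593775.
Selections with exactly 3 juniors: choose 3 of the 15 juniors and 3 of the 15 seniors, C(15,3)·C(15,3) = 455·455 = 207025.
Probability = 207025/593775 = 91/261.

91/261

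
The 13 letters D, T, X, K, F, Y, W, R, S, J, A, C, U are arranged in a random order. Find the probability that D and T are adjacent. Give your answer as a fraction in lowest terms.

2/13

There are 13! = 6227020800 arrangements.
Treat D and T as a block: 12! arrangements of the blocks × 2 orders within the block = 2·479001600 = 958003200.
Probability = 958003200/6227020800 = 2/13.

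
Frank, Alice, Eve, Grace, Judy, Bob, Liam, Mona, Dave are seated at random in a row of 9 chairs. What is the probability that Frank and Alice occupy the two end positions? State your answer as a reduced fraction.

1/36

There are 9! = 362880 arrangements.
Place Frank and Alice at the ends in 2 ways, arrange the remaining 7 in 7! = 5040 ways: 2·5040 = 10080.
Probability = 10080/362880 = 1/36.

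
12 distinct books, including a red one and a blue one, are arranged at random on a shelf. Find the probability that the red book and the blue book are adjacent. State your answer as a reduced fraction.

1/6

There are 12! = 479001600 arrangements.
Treat the red book and the blue book as a block: 11! arrangements of the blocks × 2 orders within the block = 2·39916800 = 79833600.
Probability = 79833600/479001600 = 1/6.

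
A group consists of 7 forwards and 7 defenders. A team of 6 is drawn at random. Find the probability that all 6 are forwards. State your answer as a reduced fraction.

There are C(14,6) = 3003 possible selections.
Selections with all forwards: C(7,6) = 7.
Probability = 7/3003 = 1/429.

1/429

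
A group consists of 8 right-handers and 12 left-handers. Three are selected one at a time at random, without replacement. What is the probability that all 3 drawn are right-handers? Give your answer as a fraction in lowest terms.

14/285

Multiply the conditional probabilities at each draw: 8/20 · 7/19 · 6/18 = 336/6840 = 14/285.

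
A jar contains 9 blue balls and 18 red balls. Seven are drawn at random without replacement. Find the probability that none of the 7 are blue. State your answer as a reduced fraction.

There are C(27,7) = 888030 possible selections.
Selections with no blue (all red): C(18,7) = 31824.
Probability = 31824/888030 = 136/3795.

136/3795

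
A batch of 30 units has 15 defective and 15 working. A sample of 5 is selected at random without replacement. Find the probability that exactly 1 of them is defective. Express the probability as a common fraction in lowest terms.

25/174

Total number of selections: C(30,5) = 142506.
Selections with exactly 1 defective: choose 1 of the 15 defective and 4 of the 15 working, C(15,1)·C(15,4) = 15·1365 = 20475.
Probability = 20475/142506 = 25/174.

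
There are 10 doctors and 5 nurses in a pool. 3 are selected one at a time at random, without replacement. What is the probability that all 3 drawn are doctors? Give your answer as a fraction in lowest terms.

24/91

Multiply the conditional probabilities at each draw: 10/15 · 9/14 · 8/13 = 720/2730 = 24/91.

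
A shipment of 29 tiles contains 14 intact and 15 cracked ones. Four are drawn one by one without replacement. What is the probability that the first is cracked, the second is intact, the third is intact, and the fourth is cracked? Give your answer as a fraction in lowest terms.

35/522

Multiply the conditional probabilities at each draw: 15/29 · 14/28 · 13/27 · 14/26 = 38220/570024 = 35/522.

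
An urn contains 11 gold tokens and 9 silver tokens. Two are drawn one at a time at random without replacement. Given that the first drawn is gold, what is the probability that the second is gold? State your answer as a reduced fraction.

10/19

After removing one gold, 19 remain: 10 gold and 9 silver.
So the probability the next is gold is 10/19.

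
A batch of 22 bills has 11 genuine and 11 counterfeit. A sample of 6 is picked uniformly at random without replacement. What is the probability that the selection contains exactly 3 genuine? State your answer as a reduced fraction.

825/2261

The sample space is all 6-subsets of the 22: C(22,6) = 74613.
Selections with exactly 3 genuine: choose 3 of the 11 genuine and 3 of the 11 counterfeit, C(11,3)·C(11,3) = 165·165 = 27225.
Probability = 27225/74613 = 825/2261.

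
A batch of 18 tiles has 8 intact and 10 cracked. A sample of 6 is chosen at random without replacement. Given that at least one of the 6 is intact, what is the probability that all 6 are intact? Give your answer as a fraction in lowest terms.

Work in counts. Selections with at least one intact: C(18,6) − C(10,6) = 18564 − 210 = 18354.
Of those, selections where all 6 are intact: C(8,6) = 28.
Conditional probability = 28/18354 = 2/1311.

2/1311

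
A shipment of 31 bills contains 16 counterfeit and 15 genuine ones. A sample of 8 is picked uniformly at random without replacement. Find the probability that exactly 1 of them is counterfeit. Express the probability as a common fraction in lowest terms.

176/13485

Total number of selections: C(31,8) = 7888725.
Selections with exactly 1 counterfeit: choose 1 of the 16 counterfeit and 7 of the 15 genuine, C(16,1)·C(15,7) = 16·6435 = 102960.
Probability = 102960/7888725 = 176/13485.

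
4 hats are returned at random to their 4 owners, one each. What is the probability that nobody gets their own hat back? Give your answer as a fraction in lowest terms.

There are 4! = 24 assignments.
By inclusion-exclusion, assignments with no fixed points: C(4,0)·4! − C(4,1)·3! + C(4,2)·2! − C(4,3)·1! + C(4,4)·0! = 9.
Probability = 9/24 = 3/8.

3/8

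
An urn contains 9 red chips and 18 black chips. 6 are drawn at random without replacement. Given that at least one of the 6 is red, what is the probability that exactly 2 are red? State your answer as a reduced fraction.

Work in counts. Selections with at least one red: C(27,6) − C(18,6) = 296010 − 18564 = 277446.
Of those, selections where exactly 2 are red: C(9,2)·C(18,4) = 36·3060 = 110160.
Conditional probability = 110160/277446 = 18360/46241.

18360/46241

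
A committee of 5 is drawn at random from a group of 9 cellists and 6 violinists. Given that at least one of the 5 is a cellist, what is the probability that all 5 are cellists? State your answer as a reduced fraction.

Work in counts. Selections with at least one cellist: C(15,5) − C(6,5) = 3003 − 6 = 2997.
Of those, selections where all 5 are cellists: C(9,5) = 126.
Conditional probability = 126/2997 = 14/333.

14/333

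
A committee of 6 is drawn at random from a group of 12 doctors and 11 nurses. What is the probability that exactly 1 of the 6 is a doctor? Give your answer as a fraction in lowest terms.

24/437

Total number of selections: C(23,6) = 100947.
Selections with exactly 1 doctor: choose 1 of the 12 doctors and 5 of the 11 nurses, C(12,1)·C(11,5) = 12·462 = 5544.
Probability = 5544/100947 = 24/437.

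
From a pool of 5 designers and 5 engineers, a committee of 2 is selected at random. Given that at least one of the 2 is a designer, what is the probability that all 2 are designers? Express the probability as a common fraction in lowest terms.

2/7

Work in counts. Selections with at least one designer: C(10,2) − C(5,2) = 45 − 10 = 35.
Of those, selections where all 2 are designers: C(5,2) = 10.
Conditional probability = 10/35 = 2/7.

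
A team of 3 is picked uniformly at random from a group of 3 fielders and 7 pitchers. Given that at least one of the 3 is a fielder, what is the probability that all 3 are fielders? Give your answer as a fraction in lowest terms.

Work in counts. Selections with at least one fielder: C(10,3) − C(7,3) = 120 − 35 = 85.
Of those, selections where all 3 are fielders: C(3,3) = 1.
Conditional probability = 1/85.

1/85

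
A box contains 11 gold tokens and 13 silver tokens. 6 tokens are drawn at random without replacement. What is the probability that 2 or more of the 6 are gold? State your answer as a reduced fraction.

There are C(24,6) = 134596 ways to choose the 6.
Count the complement (fewer than 2 gold): C(11,0)·C(13,6) + C(11,1)·C(13,5) = 1716 + 14157 = 15873.
Probability = 1 − 15873/134596 = 118723/134596 = 10793/12236.

10793/12236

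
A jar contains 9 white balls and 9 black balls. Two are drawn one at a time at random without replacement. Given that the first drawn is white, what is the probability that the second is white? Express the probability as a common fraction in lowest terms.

After removing one white, 17 remain: 8 white and 9 black.
So the probability the next is white is 8/17.

8/17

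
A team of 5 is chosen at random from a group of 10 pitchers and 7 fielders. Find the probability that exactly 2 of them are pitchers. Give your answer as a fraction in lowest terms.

There are C(17,5) = 6188 ways to choose 5 from 17.
Selections with exactly 2 pitchers: choose 2 of the 10 pitchers and 3 of the 7 fielders, C(10,2)·C(7,3) = 45·35 = 1575.
Probability = 1575/6188 = 225/884.

225/884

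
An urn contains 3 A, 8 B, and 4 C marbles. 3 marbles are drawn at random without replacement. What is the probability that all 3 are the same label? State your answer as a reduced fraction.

There are C(15,3) = 455 ways to draw 3 marbles.
All same label: C(3,3) + C(8,3) + C(4,3) = 1 + 56 + 4 = 61.
Probability = 61/455.

61/455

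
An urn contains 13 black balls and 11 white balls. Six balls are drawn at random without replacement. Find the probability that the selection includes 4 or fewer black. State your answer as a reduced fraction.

Total selections: C(24,6) = 134596.
Count the complement (more than 4 black): C(13,5)·C(11,1) + C(13,6)·C(11,0) = 14157 + 1716 = 15873.
Probability = 1 − 15873/134596 = 118723/134596 = 10793/12236.

10793/12236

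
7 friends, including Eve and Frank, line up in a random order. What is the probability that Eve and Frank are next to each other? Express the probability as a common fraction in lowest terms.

There are 7! = 5040 arrangements.
Treat Eve and Frank as a block: 6! arrangements of the blocks × 2 orders within the block = 2·720 = 1440.
Probability = 1440/5040 = 2/7.

2/7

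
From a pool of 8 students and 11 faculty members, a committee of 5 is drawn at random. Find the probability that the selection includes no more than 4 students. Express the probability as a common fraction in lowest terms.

2893/2907

There are C(19,5) = 11628 ways to choose the 5.
The complement is exactly 5 students: C(8,5)·C(11,0) = 56.
Probability = 1 − 56/11628 = 11572/11628 = 2893/2907.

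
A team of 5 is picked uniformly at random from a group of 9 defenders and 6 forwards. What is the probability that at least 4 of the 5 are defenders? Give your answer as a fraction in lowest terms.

There are C(15,5) = 3003 ways to choose the 5.
Favorable selections (at least 4 defenders): C(9,4)·C(6,1) + C(9,5)·C(6,0) = 756 + 126 = 882.
Probability = 882/3003 = 42/143.

42/143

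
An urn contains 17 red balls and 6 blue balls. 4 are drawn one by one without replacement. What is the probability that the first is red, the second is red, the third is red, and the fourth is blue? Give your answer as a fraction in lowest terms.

204/1771

Multiply the conditional probabilities at each draw: 17/23 · 16/22 · 15/21 · 6/20 = 24480/212520 = 204/1771.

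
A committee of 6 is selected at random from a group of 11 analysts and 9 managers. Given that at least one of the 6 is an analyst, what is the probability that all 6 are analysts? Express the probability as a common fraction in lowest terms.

Work in counts. Selections with at least one analyst: C(20,6) − C(9,6) = 38760 − 84 = 38676.
Of those, selections where all 6 are analysts: C(11,6) = 462.
Conditional probability = 462/38676 = 7/586.

7/586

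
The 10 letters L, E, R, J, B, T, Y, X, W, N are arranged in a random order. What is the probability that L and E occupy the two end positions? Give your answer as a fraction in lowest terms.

1/45

There are 10! = 3628800 arrangements.
Place L and E at the ends in 2 ways, arrange the remaining 8 in 8! = 40320 ways: 2·40320 = 80640.
Probability = 80640/3628800 = 1/45.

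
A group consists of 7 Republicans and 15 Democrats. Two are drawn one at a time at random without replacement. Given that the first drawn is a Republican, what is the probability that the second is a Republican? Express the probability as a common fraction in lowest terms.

2/7

After removing one Republican, 21 remain: 6 Republicans and 15 Democrats.
So the probability the next is a Republican is 6/21 = 2/7.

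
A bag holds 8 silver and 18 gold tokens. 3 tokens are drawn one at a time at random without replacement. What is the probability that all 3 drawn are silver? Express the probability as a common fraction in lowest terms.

Multiply the conditional probabilities at each draw: 8/26 · 7/25 · 6/24 = 336/15600 = 7/325.

7/325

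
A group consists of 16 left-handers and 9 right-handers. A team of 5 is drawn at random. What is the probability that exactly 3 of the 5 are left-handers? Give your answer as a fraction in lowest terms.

96/253

Total number of selections: C(25,5) = 53130.
Selections with exactly 3 left-handers: choose 3 of the 16 left-handers and 2 of the 9 right-handers, C(16,3)·C(9,2) = 560·36 = 20160.
Probability = 20160/53130 = 96/253.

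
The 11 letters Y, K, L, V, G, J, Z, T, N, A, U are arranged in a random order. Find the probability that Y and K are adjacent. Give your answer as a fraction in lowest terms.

There are 11! = 39916800 arrangements.
Treat Y and K as a block: 10! arrangements of the blocks × 2 orders within the block = 2·3628800 = 7257600.
Probability = 7257600/39916800 = 2/11.

2/11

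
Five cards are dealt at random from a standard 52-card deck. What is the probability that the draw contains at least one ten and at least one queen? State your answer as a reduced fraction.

6509/64974

There are C(52,5) = 2598960 possible draws.
By inclusion-exclusion on the complements, draws missing all tens or all queens: C(48,5) + C(48,5) − C(44,5) = 1712304 + 1712304 − 1086008 = 2338600.
So draws with at least one of each: 2598960 − 2338600 = 260360, probability 260360/2598960 = 6509/64974.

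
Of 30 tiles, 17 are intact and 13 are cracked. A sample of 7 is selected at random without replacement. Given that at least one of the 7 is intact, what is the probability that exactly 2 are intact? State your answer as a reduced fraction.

66/767

Work in counts. Selections with at least one intact: C(30,7) − C(13,7) = 2035800 − 1716 = 2034084.
Of those, selections where exactly 2 are intact: C(17,2)·C(13,5) = 136·1287 = 175032.
Conditional probability = 175032/2034084 = 66/767.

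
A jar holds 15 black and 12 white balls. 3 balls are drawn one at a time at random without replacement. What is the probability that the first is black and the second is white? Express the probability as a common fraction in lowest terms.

10/39

Multiply the conditional probabilities at each draw: 15/27 · 12/26 = 180/702 = 10/39.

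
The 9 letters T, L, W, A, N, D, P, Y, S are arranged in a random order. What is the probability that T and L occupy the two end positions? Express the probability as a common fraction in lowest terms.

There are 9! = 362880 arrangements.
Place T and L at the ends in 2 ways, arrange the remaining 7 in 7! = 5040 ways: 2·5040 = 10080.
Probability = 10080/362880 = 1/36.

1/36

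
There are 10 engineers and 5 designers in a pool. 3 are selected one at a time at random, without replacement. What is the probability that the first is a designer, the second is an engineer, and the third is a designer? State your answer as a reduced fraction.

20/273

Multiply the conditional probabilities at each draw: 5/15 · 10/14 · 4/13 = 200/2730 = 20/273.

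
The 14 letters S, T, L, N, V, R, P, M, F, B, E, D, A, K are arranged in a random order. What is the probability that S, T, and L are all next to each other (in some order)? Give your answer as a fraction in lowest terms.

There are 14! = 87178291200 arrangements.
Treat the three as one block: 12! placements × 3! orders within the block = 479001600·6 = 2874009600.
Probability = 2874009600/87178291200 = 3/91.

3/91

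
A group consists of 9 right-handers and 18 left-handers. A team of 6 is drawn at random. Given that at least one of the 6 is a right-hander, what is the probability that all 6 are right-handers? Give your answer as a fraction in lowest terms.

Work in counts. Selections with at least one right-hander: C(27,6) − C(18,6) = 296010 − 18564 = 277446.
Of those, selections where all 6 are right-handers: C(9,6) = 84.
Conditional probability = 84/277446 = 14/46241.

14/46241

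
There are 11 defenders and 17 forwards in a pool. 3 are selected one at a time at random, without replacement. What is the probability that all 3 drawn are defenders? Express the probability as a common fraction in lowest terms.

Multiply the conditional probabilities at each draw: 11/28 · 10/27 · 9/26 = 990/19656 = 55/1092.

55/1092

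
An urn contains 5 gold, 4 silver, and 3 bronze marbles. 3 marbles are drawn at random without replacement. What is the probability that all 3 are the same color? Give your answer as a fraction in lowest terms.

3/44

There are C(12,3) = 220 ways to draw 3 marbles.
All same color: C(5,3) + C(4,3) + C(3,3) = 10 + 4 + 1 = 15.
Probability = 15/220 = 3/44.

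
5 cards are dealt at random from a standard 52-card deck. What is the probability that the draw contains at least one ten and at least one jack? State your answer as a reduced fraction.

6509/64974

There are C(52,5) = 2598960 possible draws.
By inclusion-exclusion on the complements, draws missing all tens or all jacks: C(48,5) + C(48,5) − C(44,5) = 1712304 + 1712304 − 1086008 = 2338600.
So draws with at least one of each: 2598960 − 2338600 = 260360, probability 260360/2598960 = 6509/64974.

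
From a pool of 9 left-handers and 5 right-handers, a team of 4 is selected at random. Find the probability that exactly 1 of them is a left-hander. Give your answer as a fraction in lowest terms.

90/1001

Total number of selections: C(14,4) = 1001.
Selections with exactly 1 left-hander: choose 1 of the 9 left-handers and 3 of the 5 right-handers, C(9,1)·C(5,3) = 9·10 = 90.
Probability = 90/1001.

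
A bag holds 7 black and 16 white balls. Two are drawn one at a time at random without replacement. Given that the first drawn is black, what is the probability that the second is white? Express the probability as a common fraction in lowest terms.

After removing one black, 22 remain: 6 black and 16 white.
So the probability the next is white is 16/22 = 8/11.

8/11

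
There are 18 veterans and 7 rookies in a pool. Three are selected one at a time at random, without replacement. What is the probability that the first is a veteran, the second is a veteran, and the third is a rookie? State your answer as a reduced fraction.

Multiply the conditional probabilities at each draw: 18/25 · 17/24 · 7/23 = 2142/13800 = 357/2300.

357/2300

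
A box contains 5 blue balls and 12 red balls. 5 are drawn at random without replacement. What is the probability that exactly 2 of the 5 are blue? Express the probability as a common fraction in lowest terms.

550/1547

The sample space is all 5-subsets of the 17: C(17,5) = 6188.
Selections with exactly 2 blue: choose 2 of the 5 blue and 3 of the 12 red, C(5,2)·C(12,3) = 10·220 = 2200.
Probability = 2200/6188 = 550/1547.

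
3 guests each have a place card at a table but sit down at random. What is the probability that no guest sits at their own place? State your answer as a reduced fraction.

There are 3! = 6 seatings.
By inclusion-exclusion, seatings with no fixed points: C(3,0)·3! − C(3,1)·2! + C(3,2)·1! − C(3,3)·0! = 2.
Probability = 2/6 = 1/3.

1/3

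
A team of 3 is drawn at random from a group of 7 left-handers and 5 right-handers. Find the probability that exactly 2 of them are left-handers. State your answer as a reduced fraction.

The sample space is all 3-subsets of the 12: C(12,3) = 220.
Selections with exactly 2 left-handers: choose 2 of the 7 left-handers and 1 of the 5 right-handers, C(7,2)·C(5,1) = 21·5 = 105.
Probability = 105/220 = 21/44.

21/44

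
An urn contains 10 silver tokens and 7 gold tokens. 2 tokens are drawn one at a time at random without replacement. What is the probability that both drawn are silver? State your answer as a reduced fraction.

45/136

Multiply the conditional probabilities at each draw: 10/17 · 9/16 = 90/272 = 45/136.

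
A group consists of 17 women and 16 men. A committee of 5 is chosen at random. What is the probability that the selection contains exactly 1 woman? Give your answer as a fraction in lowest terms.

7735/59334

The sample space is all 5-subsets of the 33: C(33,5) = 237336.
Selections with exactly 1 woman: choose 1 of the 17 women and 4 of the 16 men, C(17,1)·C(16,4) = 17·1820 = 30940.
Probability = 30940/237336 = 7735/59334.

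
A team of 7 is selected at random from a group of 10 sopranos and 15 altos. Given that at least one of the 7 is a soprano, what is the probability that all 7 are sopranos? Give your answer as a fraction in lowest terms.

24/94853

Work in counts. Selections with at least one soprano: C(25,7) − C(15,7) = 480700 − 6435 = 474265.
Of those, selections where all 7 are sopranos: C(10,7) = 120.
Conditional probability = 120/474265 = 24/94853.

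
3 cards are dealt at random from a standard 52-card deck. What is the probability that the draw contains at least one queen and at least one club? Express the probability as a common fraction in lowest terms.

There are C(52,3) = 22100 possible draws.
By inclusion-exclusion on the complements, draws missing all queens or all clubs: C(48,3) + C(39,3) − C(36,3) = 17296 + 9139 − 7140 = 19295.
So draws with at least one of each: 22100 − 19295 = 2805, probability 2805/22100 = 33/260.

33/260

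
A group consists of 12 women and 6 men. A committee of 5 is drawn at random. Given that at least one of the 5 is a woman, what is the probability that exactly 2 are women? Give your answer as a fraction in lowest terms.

220/1427

Work in counts. Selections with at least one woman: C(18,5) − C(6,5) = 8568 − 6 = 8562.
Of those, selections where exactly 2 are women: C(12,2)·C(6,3) = 66·20 = 1320.
Conditional probability = 1320/8562 = 220/1427.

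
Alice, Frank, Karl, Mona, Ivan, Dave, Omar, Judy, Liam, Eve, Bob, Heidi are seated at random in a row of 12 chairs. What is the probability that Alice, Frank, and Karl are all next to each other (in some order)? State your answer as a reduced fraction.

1/22

There are 12! = 479001600 arrangements.
Treat the three as one block: 10! placements × 3! orders within the block = 3628800·6 = 21772800.
Probability = 21772800/479001600 = 1/22.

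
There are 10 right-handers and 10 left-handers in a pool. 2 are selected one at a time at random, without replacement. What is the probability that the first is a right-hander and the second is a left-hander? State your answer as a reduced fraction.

Multiply the conditional probabilities at each draw: 10/20 · 10/19 = 100/380 = 5/19.

5/19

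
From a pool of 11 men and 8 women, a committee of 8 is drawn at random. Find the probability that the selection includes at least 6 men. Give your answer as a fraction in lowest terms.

1749/8398

There are C(19,8) = 75582 ways to choose the 8.
Favorable selections (at least 6 men): C(11,6)·C(8,2) + C(11,7)·C(8,1) + C(11,8)·C(8,0) = 12936 + 2640 + 165 = 15741.
Probability = 15741/75582 = 1749/8398.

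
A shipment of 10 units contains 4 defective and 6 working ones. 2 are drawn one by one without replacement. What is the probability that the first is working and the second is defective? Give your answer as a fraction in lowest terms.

Multiply the conditional probabilities at each draw: 6/10 · 4/9 = 24/90 = 4/15.

4/15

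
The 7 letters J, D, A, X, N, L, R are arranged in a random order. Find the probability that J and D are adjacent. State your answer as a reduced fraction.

2/7

There are 7! = 5040 arrangements.
Treat J and D as a block: 6! arrangements of the blocks × 2 orders within the block = 2·720 = 1440.
Probability = 1440/5040 = 2/7.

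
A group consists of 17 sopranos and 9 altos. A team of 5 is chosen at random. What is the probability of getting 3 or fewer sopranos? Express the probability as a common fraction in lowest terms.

9543/16445

There are C(26,5) = 65780 ways to choose the 5.
Favorable selections (3 or fewer sopranos): C(17,0)·C(9,5) + C(17,1)·C(9,4) + C(17,2)·C(9,3) + C(17,3)·C(9,2) = 126 + 2142 + 11424 + 24480 = 38172.
Probability = 38172/65780 = 9543/16445.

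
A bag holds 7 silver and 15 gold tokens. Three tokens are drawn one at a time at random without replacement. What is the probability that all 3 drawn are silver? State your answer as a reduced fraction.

Multiply the conditional probabilities at each draw: 7/22 · 6/21 · 5/20 = 210/9240 = 1/44.

1/44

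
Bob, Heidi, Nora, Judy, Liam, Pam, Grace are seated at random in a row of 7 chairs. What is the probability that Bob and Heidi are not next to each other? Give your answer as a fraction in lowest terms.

5/7

There are 7! = 5040 arrangements.
Arrangements with Bob and Heidi adjacent: 2·6! = 1440.
So not adjacent: 5040 − 1440 = 3600, probability 3600/5040 = 5/7.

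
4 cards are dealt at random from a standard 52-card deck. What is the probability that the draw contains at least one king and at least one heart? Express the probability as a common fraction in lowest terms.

52799/270725

There are C(52,4) = 270725 possible draws.
By inclusion-exclusion on the complements, draws missing all kings or all hearts: C(48,4) + C(39,4) − C(36,4) = 194580 + 82251 − 58905 = 217926.
So draws with at least one of each: 270725 − 217926 = 52799, probability 52799/270725.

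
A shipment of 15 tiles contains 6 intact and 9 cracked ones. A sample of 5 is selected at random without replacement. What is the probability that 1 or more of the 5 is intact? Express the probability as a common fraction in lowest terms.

There are C(15,5) = 3003 ways to choose the 5.
The complement is all 5 are cracked: C(9,5) = 126.
Probability = 1 − 126/3003 = 2877/3003 = 137/143.

137/143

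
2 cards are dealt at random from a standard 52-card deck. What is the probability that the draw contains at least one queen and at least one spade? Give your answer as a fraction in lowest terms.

29/442

There are C(52,2) = 1326 possible draws.
By inclusion-exclusion on the complements, draws missing all queens or all spades: C(48,2) + C(39,2) − C(36,2) = 1128 + 741 − 630 = 1239.
So draws with at least one of each: 1326 − 1239 = 87, probability 87/1326 = 29/442.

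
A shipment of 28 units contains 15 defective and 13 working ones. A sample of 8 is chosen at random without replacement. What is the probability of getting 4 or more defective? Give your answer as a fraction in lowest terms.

257/345

Total selections: C(28,8) = 3108105.
Count the complement (fewer than 4 defective): C(15,0)·C(13,8) + C(15,1)·C(13,7) + C(15,2)·C(13,6) + C(15,3)·C(13,5) = 1287 + 25740 + 180180 + 585585 = 792792.
Probability = 1 − 792792/3108105 = 2315313/3108105 = 257/345.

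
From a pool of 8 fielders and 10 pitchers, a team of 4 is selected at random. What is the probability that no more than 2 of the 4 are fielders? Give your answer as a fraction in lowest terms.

27/34

Total selections: C(18,4) = 3060.
Count the complement (more than 2 fielders): C(8,3)·C(10,1) + C(8,4)·C(10,0) = 560 + 70 = 630.
Probability = 1 − 630/3060 = 2430/3060 = 27/34.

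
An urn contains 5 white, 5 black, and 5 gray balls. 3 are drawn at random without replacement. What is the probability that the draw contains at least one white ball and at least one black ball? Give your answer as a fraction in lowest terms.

There are C(15,3) = 455 possible draws.
By inclusion-exclusion on the complements, draws missing all white or all black: C(10,3) + C(10,3) − C(5,3) = 120 + 120 − 10 = 230.
So draws with at least one of each: 455 − 230 = 225, probability 225/455 = 45/91.

45/91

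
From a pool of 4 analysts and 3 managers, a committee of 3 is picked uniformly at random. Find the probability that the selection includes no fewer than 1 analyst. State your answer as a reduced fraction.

There are C(7,3) = 35 ways to choose the 3.
The complement is all 3 are managers: C(3,3) = 1.
Probability = 1 − 1/35 = 34/35.

34/35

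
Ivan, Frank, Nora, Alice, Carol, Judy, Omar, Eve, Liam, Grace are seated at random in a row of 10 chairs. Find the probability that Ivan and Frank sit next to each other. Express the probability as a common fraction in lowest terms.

There are 10! = 3628800 arrangements.
Treat Ivan and Frank as a block: 9! arrangements of the blocks × 2 orders within the block = 2·362880 = 725760.
Probability = 725760/3628800 = 1/5.

1/5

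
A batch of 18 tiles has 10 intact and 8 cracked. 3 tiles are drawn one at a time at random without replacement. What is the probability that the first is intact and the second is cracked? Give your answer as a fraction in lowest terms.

40/153

Multiply the conditional probabilities at each draw: 10/18 · 8/17 = 80/306 = 40/153.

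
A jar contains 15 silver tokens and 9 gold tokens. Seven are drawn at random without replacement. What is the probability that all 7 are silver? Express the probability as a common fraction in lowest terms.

65/3496

There are C(24,7) = 346104 possible selections.
Selections with all silver: C(15,7) = 6435.
Probability = 6435/346104 = 65/3496.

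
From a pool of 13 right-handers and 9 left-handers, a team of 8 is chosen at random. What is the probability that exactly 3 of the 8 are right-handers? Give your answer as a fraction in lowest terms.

The sample space is all 8-subsets of the 22: C(22,8) = 319770.
Selections with exactly 3 right-handers: choose 3 of the 13 right-handers and 5 of the 9 left-handers, C(13,3)·C(9,5) = 286·126 = 36036.
Probability = 36036/319770 = 182/1615.

182/1615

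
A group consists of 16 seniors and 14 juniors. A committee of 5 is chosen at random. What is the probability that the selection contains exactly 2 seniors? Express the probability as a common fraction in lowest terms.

80/261

The sample space is all 5-subsets of the 30: C(30,5) = 142506.
Selections with exactly 2 seniors: choose 2 of the 16 seniors and 3 of the 14 juniors, C(16,2)·C(14,3) = 120·364 = 43680.
Probability = 43680/142506 = 80/261.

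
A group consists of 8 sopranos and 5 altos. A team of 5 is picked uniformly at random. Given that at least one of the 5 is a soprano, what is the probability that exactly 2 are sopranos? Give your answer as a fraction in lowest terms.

140/643

Work in counts. Selections with at least one soprano: C(13,5) − C(5,5) = 1287 − 1 = 1286.
Of those, selections where exactly 2 are sopranos: C(8,2)·C(5,3) = 28·10 = 280.
Conditional probability = 280/1286 = 140/643.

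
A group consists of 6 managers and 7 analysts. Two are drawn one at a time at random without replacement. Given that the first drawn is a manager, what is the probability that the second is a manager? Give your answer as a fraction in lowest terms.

After removing one manager, 12 remain: 5 managers and 7 analysts.
So the probability the next is a manager is 5/12.

5/12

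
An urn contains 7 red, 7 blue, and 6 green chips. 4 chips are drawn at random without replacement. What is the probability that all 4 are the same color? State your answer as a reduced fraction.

1/57

There are C(20,4) = 4845 ways to draw 4 chips.
All same color: C(7,4) + C(7,4) + C(6,4) = 35 + 35 + 15 = 85.
Probability = 85/4845 = 1/57.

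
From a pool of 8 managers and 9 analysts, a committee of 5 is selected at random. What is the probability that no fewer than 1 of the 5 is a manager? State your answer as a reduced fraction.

Total selections: C(17,5) = 6188.
The complement is all 5 are analysts: C(9,5) = 126.
Probability = 1 − 126/6188 = 6062/6188 = 433/442.

433/442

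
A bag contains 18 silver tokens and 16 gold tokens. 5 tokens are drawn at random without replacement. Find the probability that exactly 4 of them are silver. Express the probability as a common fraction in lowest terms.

Total number of selections: C(34,5) = 278256.
Selections with exactly 4 silver: choose 4 of the 18 silver and 1 of the 16 gold, C(18,4)·C(16,1) = 3060·16 = 48960.
Probability = 48960/278256 = 60/341.

60/341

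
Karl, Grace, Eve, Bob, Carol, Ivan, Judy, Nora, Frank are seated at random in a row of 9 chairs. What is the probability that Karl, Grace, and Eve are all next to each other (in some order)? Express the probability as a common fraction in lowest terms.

There are 9! = 362880 arrangements.
Treat the three as one block: 7! placements × 3! orders within the block = 5040·6 = 30240.
Probability = 30240/362880 = 1/12.

1/12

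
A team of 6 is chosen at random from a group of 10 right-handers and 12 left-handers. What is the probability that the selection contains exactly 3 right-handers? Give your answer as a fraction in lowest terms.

800/2261

The sample space is all 6-subsets of the 22: C(22,6) = 74613.
Selections with exactly 3 right-handers: choose 3 of the 10 right-handers and 3 of the 12 left-handers, C(10,3)·C(12,3) = 120·220 = 26400.
Probability = 26400/74613 = 800/2261.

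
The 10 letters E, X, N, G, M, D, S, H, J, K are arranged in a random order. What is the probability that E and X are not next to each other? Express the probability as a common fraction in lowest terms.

There are 10! = 3628800 arrangements.
Arrangements with E and X adjacent: 2·9! = 725760.
So not adjacent: 3628800 − 725760 = 2903040, probability 2903040/3628800 = 4/5.

4/5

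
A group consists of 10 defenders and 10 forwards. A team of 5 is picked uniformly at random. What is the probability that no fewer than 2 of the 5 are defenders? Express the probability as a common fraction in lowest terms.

274/323

There are C(20,5) = 15504 ways to choose the 5.
Count the complement (fewer than 2 defenders): C(10,0)·C(10,5) + C(10,1)·C(10,4) = 252 + 2100 = 2352.
Probability = 1 − 2352/15504 = 13152/15504 = 274/323.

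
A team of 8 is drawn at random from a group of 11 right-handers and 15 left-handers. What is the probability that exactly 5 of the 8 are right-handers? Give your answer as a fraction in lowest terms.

There are C(26,8) = 1562275 ways to choose 8 from 26.
Selections with exactly 5 right-handers: choose 5 of the 11 right-handers and 3 of the 15 left-handers, C(11,5)·C(15,3) = 462·455 = 210210.
Probability = 210210/1562275 = 294/2185.

294/2185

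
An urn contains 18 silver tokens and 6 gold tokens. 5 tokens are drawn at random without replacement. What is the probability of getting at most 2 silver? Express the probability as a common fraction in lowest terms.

139/1771

Total selections: C(24,5) = 42504.
Favorable selections (at most 2 silver): C(18,0)·C(6,5) + C(18,1)·C(6,4) + C(18,2)·C(6,3) = 6 + 270 + 3060 = 3336.
Probability = 3336/42504 = 139/1771.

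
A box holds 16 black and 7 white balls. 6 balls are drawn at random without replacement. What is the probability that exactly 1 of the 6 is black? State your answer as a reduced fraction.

The sample space is all 6-subsets of the 23: C(23,6) = 100947.
Selections with exactly 1 black: choose 1 of the 16 black and 5 of the 7 white, C(16,1)·C(7,5) = 16·21 = 336.
Probability = 336/100947 = 16/4807.

16/4807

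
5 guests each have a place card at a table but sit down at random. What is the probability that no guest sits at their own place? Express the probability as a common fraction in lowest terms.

11/30

There are 5! = 120 seatings.
By inclusion-exclusion, seatings with no fixed points: C(5,0)·5! − C(5,1)·4! + C(5,2)·3! − C(5,3)·2! + C(5,4)·1! − C(5,5)·0! = 44.
Probability = 44/120 = 11/30.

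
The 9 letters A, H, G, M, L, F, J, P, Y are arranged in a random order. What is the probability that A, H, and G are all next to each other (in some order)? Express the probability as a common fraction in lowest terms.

There are 9! = 362880 arrangements.
Treat the three as one block: 7! placements × 3! orders within the block = 5040·6 = 30240.
Probability = 30240/362880 = 1/12.

1/12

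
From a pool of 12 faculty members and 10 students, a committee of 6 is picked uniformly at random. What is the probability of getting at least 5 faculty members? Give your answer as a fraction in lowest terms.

Total selections: C(22,6) = 74613.
Favorable selections (at least 5 faculty members): C(12,5)·C(10,1) + C(12,6)·C(10,0) = 7920 + 924 = 8844.
Probability = 8844/74613 = 268/2261.

268/2261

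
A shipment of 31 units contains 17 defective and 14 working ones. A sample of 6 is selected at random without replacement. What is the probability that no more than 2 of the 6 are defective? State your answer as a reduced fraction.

1903/8091

There are C(31,6) = 736281 ways to choose the 6.
Favorable selections (no more than 2 defective): C(17,0)·C(14,6) + C(17,1)·C(14,5) + C(17,2)·C(14,4) = 3003 + 34034 + 136136 = 173173.
Probability = 173173/736281 = 1903/8091.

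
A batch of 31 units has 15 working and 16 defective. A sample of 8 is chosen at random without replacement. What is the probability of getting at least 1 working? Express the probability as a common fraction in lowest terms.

Total selections: C(31,8) = 7888725.
The complement is all 8 are defective: C(16,8) = 12870.
Probability = 1 − 12870/7888725 = 7875855/7888725 = 13463/13485.

13463/13485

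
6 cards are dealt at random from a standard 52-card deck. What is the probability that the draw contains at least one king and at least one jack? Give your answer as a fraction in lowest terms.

718637/5089630

There are C(52,6) = 20358520 possible draws.
By inclusion-exclusion on the complements, draws missing all kings or all jacks: C(48,6) + C(48,6) − C(44,6) = 12271512 + 12271512 − 7059052 = 17483972.
So draws with at least one of each: 20358520 − 17483972 = 2874548, probability 2874548/20358520 = 718637/5089630.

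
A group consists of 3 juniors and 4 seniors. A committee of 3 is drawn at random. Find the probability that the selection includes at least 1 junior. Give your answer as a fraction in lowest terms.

31/35

Total selections: C(7,3) = 35.
The complement is all 3 are seniors: C(4,3) = 4.
Probability = 1 − 4/35 = 31/35.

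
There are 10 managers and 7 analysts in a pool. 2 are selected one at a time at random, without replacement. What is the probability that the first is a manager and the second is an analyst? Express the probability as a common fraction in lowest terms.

Multiply the conditional probabilities at each draw: 10/17 · 7/16 = 70/272 = 35/136.

35/136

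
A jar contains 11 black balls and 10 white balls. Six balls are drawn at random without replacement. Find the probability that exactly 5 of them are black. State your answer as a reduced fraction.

55/646

The sample space is all 6-subsets of the 21: C(21,6) = 54264.
Selections with exactly 5 black: choose 5 of the 11 black and 1 of the 10 white, C(11,5)·C(10,1) = 462·10 = 4620.
Probability = 4620/54264 = 55/646.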